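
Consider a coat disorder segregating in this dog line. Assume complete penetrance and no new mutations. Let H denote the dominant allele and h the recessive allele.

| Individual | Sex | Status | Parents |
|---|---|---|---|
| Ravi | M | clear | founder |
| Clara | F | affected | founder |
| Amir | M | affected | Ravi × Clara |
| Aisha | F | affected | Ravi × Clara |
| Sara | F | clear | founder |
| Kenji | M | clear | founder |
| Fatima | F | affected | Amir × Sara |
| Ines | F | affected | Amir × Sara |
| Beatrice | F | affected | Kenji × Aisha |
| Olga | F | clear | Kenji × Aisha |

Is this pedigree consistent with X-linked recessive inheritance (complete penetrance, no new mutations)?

Under X-linked recessive, Aisha (affected, female) cannot arise from Ravi (clear) × Clara (affected).

No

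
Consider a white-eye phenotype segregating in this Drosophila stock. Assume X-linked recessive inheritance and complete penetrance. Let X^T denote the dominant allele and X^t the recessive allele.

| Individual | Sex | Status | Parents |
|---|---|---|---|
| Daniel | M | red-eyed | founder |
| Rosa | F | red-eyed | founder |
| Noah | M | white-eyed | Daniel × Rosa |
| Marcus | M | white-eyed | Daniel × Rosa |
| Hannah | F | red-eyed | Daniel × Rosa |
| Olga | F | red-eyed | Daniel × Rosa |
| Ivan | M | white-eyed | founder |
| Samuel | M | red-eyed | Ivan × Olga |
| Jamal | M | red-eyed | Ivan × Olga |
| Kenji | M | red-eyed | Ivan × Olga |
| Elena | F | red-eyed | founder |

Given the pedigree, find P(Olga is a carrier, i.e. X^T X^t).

1/9

Daniel is red-eyed, so Daniel is X^T Y.
Rosa is red-eyed so carries T and passed t to Noah (X^t Y), so Rosa is X^T X^t.
Their cross gives offspring ratios 1/2 X^T X^T : 1/2 X^T X^t. Conditioning on Olga being red-eyed, P(X^T X^t) = 1/2 / 1 = 1/2 before taking Olga's own offspring into account.
Ivan is white-eyed, so Ivan is X^t Y.
Now use Olga's offspring. Probability of each recorded status — red-eyed son Samuel: 1/2 if Olga is X^T X^t, 1 if X^T X^T; red-eyed son Jamal: 1/2 if Olga is X^T X^t, 1 if X^T X^T; red-eyed son Kenji: 1/2 if Olga is X^T X^t, 1 if X^T X^T.
Bayes: P(X^T X^t) = 1/2·1/8 / (1/2·1/8 + 1/2·1) = 1/9.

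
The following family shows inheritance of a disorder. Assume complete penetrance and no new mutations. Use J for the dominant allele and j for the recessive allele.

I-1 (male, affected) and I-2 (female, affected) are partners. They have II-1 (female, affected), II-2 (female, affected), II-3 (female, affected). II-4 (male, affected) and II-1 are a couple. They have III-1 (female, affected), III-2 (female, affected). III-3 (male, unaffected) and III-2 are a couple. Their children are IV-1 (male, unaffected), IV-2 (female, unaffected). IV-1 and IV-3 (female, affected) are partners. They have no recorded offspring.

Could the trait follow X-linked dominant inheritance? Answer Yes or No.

Yes

A consistent assignment under X-linked dominant exists: I-1 X^J Y, I-2 X^J X^j, II-1 X^J X^j, II-2 X^J X^J, II-3 X^J X^J, II-4 X^J Y, III-1 X^J X^J, III-2 X^J X^j, III-3 X^j Y, IV-1 X^j Y, IV-2 X^j X^j, IV-3 X^J X^J.
In this assignment every recorded phenotype matches its genotype and every non-founder's genotype is obtainable from its parents' genotypes, so the pedigree is consistent.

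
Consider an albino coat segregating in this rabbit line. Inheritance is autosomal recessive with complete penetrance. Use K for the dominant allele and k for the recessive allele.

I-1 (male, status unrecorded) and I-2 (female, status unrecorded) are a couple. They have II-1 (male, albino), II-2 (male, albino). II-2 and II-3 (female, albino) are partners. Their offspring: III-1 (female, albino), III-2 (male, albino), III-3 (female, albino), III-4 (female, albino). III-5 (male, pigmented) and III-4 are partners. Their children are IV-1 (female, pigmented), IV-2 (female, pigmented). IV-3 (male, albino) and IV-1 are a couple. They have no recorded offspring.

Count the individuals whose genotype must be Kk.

2

Obligate heterozygotes: IV-1 is pigmented so carries K and received k from III-4 (kk), so IV-1 is Kk; IV-2 is pigmented so carries K and received k from III-4 (kk), so IV-2 is Kk.
Every other individual is either homozygous by phenotype or has at least one consistent homozygous assignment, so the count is 2.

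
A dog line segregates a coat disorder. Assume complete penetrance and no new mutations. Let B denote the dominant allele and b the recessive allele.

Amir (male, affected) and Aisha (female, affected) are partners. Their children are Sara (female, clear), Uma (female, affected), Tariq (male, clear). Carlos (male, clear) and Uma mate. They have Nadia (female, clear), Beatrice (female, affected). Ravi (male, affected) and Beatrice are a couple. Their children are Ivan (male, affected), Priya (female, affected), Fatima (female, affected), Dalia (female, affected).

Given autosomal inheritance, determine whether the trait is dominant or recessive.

dominant

Amir and Aisha are both affected yet have a clear child Sara. Under a recessive model two affected parents are homozygous and every child would be affected, so the trait cannot be recessive.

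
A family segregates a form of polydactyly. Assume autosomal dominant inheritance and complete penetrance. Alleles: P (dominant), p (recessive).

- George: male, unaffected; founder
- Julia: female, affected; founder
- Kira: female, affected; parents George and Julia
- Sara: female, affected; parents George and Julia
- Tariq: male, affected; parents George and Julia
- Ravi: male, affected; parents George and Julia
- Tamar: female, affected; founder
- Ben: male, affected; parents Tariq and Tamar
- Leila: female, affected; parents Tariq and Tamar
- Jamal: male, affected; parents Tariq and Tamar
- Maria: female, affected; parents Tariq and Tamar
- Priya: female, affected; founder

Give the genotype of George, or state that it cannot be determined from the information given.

George is unaffected, so George is pp.

pp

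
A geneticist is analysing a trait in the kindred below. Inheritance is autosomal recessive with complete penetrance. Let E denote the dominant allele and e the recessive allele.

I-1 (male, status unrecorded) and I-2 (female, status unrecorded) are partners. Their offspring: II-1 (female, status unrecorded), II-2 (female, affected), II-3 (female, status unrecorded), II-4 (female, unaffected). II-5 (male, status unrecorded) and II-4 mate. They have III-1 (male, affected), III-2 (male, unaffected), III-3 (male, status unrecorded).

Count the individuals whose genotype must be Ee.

Obligate heterozygotes: II-4 is unaffected so carries E and passed e to III-1 (ee), so II-4 is Ee.
Every other individual is either homozygous by phenotype or has at least one consistent homozygous assignment, so the count is 1.

1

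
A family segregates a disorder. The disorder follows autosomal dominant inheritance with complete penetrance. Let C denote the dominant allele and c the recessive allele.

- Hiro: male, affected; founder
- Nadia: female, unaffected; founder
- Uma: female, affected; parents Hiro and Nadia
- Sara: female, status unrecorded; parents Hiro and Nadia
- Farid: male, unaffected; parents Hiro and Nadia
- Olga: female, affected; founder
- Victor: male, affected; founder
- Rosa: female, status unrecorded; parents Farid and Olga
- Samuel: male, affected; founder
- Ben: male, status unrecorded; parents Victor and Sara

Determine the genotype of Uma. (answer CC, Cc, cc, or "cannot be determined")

Cc

From phenotype alone, Uma is CC or Cc.
Uma is affected so carries C and received c from Nadia (cc), so Uma is Cc.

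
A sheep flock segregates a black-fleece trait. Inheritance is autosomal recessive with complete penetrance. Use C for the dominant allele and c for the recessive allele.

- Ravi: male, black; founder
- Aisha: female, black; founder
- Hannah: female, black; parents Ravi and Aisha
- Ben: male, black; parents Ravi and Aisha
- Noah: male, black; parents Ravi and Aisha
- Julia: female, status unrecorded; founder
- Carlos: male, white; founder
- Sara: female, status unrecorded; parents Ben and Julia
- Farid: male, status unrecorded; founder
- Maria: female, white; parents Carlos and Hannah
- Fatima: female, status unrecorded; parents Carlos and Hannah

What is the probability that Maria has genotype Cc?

Maria is white so carries C and received c from Hannah (cc), so Maria is Cc, giving P(Cc) = 1.

1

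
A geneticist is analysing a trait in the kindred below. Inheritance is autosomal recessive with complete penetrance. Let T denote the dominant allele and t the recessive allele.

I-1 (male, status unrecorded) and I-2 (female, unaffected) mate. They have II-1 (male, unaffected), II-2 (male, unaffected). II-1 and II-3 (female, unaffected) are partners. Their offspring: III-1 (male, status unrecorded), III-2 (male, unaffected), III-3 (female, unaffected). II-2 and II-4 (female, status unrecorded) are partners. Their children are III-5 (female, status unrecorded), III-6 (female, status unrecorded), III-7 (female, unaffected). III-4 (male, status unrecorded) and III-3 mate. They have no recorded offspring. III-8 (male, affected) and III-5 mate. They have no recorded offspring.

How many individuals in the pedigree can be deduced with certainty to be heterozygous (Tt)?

0

No individual's genotype is forced to Tt by the pedigree, so the count is 0.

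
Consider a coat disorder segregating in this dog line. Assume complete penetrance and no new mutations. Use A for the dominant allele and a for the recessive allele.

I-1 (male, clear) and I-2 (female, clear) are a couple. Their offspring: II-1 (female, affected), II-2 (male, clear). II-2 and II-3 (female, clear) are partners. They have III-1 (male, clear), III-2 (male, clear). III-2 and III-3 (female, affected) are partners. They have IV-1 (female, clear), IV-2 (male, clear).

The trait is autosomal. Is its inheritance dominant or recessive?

I-1 and I-2 are both clear yet have an affected child II-1. Under dominance, an affected child requires at least one affected parent, so the trait cannot be dominant.

recessive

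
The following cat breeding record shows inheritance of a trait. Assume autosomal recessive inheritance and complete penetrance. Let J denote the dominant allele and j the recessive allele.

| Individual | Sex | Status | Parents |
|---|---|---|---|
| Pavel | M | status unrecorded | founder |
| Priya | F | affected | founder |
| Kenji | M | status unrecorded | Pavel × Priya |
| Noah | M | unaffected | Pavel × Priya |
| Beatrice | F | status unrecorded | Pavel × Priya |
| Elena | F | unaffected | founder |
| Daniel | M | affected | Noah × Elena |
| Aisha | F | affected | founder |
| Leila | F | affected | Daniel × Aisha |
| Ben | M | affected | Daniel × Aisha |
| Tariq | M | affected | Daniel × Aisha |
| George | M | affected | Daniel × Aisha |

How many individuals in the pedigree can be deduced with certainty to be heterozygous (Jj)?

Obligate heterozygotes: Noah is unaffected so carries J and received j from Priya (jj), so Noah is Jj; Elena is unaffected so carries J and passed j to Daniel (jj), so Elena is Jj.
Every other individual is either homozygous by phenotype or has at least one consistent homozygous assignment, so the count is 2.

2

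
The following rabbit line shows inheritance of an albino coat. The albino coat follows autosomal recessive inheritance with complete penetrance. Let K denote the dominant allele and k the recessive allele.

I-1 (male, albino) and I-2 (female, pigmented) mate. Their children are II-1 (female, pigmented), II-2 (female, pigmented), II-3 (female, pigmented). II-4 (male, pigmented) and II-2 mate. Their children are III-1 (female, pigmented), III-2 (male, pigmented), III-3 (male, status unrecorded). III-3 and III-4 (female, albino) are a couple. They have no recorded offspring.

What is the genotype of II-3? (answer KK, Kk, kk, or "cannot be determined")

Kk

From phenotype alone, II-3 is KK or Kk.
II-3 is pigmented so carries K and received k from I-1 (kk), so II-3 is Kk.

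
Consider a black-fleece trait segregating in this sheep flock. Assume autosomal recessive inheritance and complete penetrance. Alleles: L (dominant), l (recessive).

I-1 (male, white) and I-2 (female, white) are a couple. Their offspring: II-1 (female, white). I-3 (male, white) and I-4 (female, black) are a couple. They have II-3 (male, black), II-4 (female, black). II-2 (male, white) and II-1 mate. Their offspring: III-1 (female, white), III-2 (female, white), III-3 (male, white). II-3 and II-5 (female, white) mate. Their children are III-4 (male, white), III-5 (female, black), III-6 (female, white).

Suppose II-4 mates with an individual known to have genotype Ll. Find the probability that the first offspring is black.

II-4 is black, so II-4 is ll.
The cross gives 1/2 Ll : 1/2 ll, so P(offspring is black) = 1/2.

1/2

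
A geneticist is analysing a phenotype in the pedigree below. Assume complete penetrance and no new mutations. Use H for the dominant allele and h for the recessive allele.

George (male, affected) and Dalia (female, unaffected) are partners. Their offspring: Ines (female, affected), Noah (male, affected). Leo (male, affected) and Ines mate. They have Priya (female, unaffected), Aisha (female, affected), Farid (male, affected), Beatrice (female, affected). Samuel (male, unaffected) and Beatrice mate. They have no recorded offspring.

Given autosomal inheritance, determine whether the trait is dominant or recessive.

Leo and Ines are both affected yet have an unaffected child Priya. Under a recessive model two affected parents are homozygous and every child would be affected, so the trait cannot be recessive.

dominant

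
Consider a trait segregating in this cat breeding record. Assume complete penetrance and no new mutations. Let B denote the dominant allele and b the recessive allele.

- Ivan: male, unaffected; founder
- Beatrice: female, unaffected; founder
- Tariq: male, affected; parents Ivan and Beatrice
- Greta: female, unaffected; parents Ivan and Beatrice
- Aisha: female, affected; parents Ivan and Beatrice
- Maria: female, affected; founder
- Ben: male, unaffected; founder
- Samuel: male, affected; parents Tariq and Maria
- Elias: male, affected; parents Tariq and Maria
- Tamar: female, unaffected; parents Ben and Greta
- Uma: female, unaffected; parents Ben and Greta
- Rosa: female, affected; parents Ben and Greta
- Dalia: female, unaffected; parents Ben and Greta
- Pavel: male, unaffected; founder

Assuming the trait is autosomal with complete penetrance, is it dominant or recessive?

recessive

Ivan and Beatrice are both unaffected yet have an affected child Tariq. Under dominance, an affected child requires at least one affected parent, so the trait cannot be dominant.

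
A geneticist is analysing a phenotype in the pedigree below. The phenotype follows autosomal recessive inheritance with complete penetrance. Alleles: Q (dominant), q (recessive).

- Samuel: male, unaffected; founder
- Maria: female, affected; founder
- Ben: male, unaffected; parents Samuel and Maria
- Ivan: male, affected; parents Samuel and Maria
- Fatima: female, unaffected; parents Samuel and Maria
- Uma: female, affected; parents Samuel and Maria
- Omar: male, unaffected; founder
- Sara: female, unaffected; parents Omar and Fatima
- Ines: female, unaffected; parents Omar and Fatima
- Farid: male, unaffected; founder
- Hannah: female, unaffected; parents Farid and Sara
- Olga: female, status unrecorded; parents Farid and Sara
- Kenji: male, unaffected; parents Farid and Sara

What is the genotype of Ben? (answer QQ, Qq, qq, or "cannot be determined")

Qq

From phenotype alone, Ben is QQ or Qq.
Ben is unaffected so carries Q and received q from Maria (qq), so Ben is Qq.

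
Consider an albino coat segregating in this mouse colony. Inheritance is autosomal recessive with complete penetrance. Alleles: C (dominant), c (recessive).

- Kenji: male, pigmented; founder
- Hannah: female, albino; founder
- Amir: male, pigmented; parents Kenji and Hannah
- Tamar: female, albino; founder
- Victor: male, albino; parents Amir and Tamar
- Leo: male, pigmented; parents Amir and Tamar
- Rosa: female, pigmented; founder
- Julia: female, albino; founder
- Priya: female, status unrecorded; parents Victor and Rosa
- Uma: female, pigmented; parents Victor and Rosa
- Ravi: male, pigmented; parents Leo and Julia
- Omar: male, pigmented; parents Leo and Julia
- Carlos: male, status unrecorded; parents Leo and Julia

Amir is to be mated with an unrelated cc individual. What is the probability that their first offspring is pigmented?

1/2

Amir is pigmented so carries C and received c from Hannah (cc), so Amir is Cc.
The cross gives 1/2 Cc : 1/2 cc, so P(offspring is pigmented) = 1/2.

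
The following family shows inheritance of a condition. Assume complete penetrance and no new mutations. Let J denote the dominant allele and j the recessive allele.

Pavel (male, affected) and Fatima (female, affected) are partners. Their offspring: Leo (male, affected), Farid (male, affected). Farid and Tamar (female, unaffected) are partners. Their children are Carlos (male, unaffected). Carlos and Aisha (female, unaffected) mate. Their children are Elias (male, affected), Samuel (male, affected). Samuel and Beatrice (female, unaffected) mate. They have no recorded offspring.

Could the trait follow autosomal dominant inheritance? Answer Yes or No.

Under autosomal dominant, Elias (affected, male) cannot arise from Carlos (unaffected) × Aisha (unaffected).

No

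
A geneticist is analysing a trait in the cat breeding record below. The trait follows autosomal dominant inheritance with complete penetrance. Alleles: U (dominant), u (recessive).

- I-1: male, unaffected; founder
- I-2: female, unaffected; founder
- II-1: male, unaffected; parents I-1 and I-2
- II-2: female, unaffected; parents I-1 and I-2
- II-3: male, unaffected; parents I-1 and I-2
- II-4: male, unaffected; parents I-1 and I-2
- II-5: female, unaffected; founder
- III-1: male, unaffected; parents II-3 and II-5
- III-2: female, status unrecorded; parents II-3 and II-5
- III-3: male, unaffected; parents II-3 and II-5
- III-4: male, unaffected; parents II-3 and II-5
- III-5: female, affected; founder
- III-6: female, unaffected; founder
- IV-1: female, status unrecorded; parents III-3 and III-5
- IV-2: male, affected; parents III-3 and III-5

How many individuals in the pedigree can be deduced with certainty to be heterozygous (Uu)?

Obligate heterozygotes: IV-2 is affected so carries U and received u from III-3 (uu), so IV-2 is Uu.
Every other individual is either homozygous by phenotype or has at least one consistent homozygous assignment, so the count is 1.

1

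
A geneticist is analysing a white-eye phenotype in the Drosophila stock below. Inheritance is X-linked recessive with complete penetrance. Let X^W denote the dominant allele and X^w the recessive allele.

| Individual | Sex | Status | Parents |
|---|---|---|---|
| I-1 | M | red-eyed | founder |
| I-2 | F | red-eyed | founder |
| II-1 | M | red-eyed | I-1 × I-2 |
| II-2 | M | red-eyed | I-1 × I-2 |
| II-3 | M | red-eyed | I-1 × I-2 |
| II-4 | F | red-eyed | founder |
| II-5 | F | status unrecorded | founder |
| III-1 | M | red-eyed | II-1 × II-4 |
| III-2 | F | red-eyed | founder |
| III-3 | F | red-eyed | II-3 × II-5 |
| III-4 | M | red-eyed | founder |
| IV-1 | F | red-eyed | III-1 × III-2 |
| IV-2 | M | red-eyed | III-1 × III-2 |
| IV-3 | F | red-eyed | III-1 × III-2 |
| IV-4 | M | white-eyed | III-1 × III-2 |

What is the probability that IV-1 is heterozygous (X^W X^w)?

III-1 is red-eyed, so III-1 is X^W Y.
III-2 is red-eyed so carries W and passed w to IV-4 (X^w Y), so III-2 is X^W X^w.
Their cross gives offspring ratios 1/2 X^W X^W : 1/2 X^W X^w. Conditioning on IV-1 being red-eyed, P(X^W X^w) = 1/2 / 1 = 1/2.

1/2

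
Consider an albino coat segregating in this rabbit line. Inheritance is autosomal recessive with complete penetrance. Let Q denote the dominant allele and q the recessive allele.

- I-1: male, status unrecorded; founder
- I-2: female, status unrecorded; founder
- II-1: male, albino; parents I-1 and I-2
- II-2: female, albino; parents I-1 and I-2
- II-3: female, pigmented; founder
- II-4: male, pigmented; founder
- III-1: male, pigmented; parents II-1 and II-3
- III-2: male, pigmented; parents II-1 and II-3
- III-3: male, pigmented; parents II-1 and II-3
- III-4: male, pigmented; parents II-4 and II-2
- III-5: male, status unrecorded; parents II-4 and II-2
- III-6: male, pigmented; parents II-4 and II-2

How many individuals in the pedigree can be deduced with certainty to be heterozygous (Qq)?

5

Obligate heterozygotes: III-1 is pigmented so carries Q and received q from II-1 (qq), so III-1 is Qq; III-2 is pigmented so carries Q and received q from II-1 (qq), so III-2 is Qq; III-3 is pigmented so carries Q and received q from II-1 (qq), so III-3 is Qq; III-4 is pigmented so carries Q and received q from II-2 (qq), so III-4 is Qq; III-6 is pigmented so carries Q and received q from II-2 (qq), so III-6 is Qq.
Every other individual is either homozygous by phenotype or has at least one consistent homozygous assignment, so the count is 5.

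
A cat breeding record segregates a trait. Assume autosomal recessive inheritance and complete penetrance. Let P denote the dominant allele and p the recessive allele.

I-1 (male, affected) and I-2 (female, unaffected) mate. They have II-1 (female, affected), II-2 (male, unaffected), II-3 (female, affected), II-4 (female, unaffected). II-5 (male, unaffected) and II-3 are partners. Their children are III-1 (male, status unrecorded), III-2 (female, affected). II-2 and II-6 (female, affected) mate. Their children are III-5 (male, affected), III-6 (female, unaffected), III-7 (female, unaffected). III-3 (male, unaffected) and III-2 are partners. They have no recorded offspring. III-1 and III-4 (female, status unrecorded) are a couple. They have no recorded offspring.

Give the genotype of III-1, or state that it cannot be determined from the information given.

cannot be determined

III-1's phenotype is unrecorded, and no parent or child forces a single allele at both positions; consistent genotype assignments exist with III-1 as Pp or pp.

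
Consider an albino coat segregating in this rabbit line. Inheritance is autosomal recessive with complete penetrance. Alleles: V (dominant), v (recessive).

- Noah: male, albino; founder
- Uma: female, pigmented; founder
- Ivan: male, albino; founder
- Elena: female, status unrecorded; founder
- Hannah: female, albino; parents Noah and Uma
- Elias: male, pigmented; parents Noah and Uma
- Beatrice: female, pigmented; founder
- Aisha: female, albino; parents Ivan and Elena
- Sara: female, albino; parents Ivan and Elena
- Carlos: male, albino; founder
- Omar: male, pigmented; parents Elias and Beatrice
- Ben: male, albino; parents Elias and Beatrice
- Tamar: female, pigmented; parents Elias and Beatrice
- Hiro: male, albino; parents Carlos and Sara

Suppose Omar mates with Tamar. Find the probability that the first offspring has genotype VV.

Elias is pigmented so carries V and received v from Noah (vv), so Elias is Vv.
Beatrice is pigmented so carries V and passed v to Ben (vv), so Beatrice is Vv.
Omar is a pigmented offspring of Elias (Vv) × Beatrice (Vv), whose cross gives 1/4 VV : 1/2 Vv : 1/4 vv; conditioning on being pigmented, Omar is VV with probability 1/3, Vv with probability 2/3.
Tamar is a pigmented offspring of Elias (Vv) × Beatrice (Vv), whose cross gives 1/4 VV : 1/2 Vv : 1/4 vv; conditioning on being pigmented, Tamar is VV with probability 1/3, Vv with probability 2/3.
Summing over parental genotype combinations, P(offspring has genotype VV) = 1/9·1 + 2/9·1/2 + 2/9·1/2 + 4/9·1/4 = 4/9.

4/9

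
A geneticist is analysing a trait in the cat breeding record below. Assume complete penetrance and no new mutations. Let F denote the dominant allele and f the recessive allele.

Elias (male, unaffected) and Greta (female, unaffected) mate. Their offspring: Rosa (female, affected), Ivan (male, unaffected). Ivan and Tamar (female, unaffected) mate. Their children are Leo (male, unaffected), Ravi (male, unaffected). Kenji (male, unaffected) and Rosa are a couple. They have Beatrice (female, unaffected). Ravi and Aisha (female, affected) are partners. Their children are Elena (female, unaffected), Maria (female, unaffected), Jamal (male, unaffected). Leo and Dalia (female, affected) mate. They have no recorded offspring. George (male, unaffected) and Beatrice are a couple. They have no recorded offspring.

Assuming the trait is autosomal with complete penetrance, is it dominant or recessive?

recessive

Elias and Greta are both unaffected yet have an affected child Rosa. Under dominance, an affected child requires at least one affected parent, so the trait cannot be dominant.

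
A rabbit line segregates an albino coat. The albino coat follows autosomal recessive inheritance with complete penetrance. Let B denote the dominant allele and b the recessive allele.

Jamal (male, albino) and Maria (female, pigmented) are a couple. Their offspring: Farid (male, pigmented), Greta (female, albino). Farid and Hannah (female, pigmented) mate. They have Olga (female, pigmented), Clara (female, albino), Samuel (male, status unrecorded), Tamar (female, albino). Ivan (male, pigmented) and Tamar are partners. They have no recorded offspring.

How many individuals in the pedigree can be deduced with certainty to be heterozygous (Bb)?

3

Obligate heterozygotes: Maria is pigmented so carries B and passed b to Greta (bb), so Maria is Bb; Farid is pigmented so carries B and received b from Jamal (bb), so Farid is Bb; Hannah is pigmented so carries B and passed b to Clara (bb), so Hannah is Bb.
Every other individual is either homozygous by phenotype or has at least one consistent homozygous assignment, so the count is 3.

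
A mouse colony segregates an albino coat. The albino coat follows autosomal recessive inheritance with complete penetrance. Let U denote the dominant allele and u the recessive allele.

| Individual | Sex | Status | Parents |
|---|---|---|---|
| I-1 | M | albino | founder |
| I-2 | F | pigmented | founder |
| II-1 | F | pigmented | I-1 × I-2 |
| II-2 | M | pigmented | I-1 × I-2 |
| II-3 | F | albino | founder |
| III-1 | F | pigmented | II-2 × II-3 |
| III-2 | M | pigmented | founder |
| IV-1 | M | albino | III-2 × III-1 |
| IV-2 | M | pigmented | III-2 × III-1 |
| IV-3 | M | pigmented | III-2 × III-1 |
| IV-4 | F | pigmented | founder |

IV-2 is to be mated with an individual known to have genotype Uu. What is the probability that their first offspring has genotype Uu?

1/2

III-2 is pigmented so carries U and passed u to IV-1 (uu), so III-2 is Uu.
III-1 is pigmented so carries U and received u from II-3 (uu), so III-1 is Uu.
IV-2 is a pigmented offspring of III-2 (Uu) × III-1 (Uu), whose cross gives 1/4 UU : 1/2 Uu : 1/4 uu; conditioning on being pigmented, IV-2 is UU with probability 1/3, Uu with probability 2/3.
Summing over parental genotype combinations, P(offspring has genotype Uu) = 1/3·1/2 + 2/3·1/2 = 1/2.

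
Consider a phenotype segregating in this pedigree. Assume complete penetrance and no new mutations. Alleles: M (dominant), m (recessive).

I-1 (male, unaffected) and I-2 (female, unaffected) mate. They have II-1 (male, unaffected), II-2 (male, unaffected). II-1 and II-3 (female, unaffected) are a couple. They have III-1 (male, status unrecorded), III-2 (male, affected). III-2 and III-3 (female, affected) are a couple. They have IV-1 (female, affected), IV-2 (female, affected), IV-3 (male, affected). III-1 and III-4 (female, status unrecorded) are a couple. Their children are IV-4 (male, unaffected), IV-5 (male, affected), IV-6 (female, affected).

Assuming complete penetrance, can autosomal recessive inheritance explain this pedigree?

A consistent assignment under autosomal recessive exists: I-1 MM, I-2 Mm, II-1 Mm, II-2 MM, II-3 Mm, III-1 Mm, III-2 mm, III-3 mm, III-4 Mm, IV-1 mm, IV-2 mm, IV-3 mm, IV-4 MM, IV-5 mm, IV-6 mm.
In this assignment every recorded phenotype matches its genotype and every non-founder's genotype is obtainable from its parents' genotypes, so the pedigree is consistent.

Yes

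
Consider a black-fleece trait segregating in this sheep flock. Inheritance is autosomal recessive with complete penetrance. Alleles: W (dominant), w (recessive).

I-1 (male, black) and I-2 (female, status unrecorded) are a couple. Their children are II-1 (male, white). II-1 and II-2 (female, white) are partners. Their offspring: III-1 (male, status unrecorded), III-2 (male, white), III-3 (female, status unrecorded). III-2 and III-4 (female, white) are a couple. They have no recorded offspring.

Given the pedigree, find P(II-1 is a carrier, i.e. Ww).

1

II-1 is white so carries W and received w from I-1 (ww), so II-1 is Ww, giving P(Ww) = 1.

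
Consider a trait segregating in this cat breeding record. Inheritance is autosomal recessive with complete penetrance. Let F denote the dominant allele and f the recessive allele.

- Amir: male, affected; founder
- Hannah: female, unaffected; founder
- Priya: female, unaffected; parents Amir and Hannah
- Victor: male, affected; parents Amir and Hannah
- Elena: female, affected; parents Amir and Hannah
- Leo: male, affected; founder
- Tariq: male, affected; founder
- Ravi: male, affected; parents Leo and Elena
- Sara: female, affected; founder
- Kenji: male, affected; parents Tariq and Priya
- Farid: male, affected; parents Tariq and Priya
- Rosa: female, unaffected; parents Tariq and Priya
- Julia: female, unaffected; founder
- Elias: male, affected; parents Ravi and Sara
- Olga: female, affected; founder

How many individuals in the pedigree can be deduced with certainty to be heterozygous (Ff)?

Obligate heterozygotes: Hannah is unaffected so carries F and passed f to Victor (ff), so Hannah is Ff; Priya is unaffected so carries F and received f from Amir (ff), so Priya is Ff; Rosa is unaffected so carries F and received f from Tariq (ff), so Rosa is Ff.
Every other individual is either homozygous by phenotype or has at least one consistent homozygous assignment, so the count is 3.

3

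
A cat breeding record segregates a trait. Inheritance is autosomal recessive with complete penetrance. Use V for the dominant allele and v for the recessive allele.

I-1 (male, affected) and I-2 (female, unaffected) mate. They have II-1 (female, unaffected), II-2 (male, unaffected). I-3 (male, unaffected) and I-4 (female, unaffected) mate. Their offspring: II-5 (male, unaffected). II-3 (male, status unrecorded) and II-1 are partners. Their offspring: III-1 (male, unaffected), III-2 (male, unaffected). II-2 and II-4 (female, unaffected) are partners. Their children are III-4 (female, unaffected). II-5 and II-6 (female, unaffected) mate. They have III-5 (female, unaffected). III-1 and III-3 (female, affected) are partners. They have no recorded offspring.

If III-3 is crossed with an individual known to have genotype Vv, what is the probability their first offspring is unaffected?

III-3 is affected, so III-3 is vv.
The cross gives 1/2 Vv : 1/2 vv, so P(offspring is unaffected) = 1/2.

1/2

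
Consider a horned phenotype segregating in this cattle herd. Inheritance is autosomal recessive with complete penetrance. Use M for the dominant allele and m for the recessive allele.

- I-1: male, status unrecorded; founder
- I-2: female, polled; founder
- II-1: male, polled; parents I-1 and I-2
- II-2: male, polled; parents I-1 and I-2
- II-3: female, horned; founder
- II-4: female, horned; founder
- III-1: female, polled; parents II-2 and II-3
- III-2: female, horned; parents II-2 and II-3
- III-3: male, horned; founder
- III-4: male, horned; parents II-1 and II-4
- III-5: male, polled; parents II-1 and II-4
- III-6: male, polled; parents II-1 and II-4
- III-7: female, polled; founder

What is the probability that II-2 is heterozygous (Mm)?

1

II-2 is polled so carries M and passed m to III-2 (mm), so II-2 is Mm, giving P(Mm) = 1.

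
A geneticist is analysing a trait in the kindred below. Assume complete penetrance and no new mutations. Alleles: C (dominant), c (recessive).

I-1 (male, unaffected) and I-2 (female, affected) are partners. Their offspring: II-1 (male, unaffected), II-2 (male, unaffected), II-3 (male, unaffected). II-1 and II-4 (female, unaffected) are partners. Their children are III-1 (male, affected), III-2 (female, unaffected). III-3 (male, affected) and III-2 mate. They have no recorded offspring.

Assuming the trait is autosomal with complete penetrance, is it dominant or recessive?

recessive

II-1 and II-4 are both unaffected yet have an affected child III-1. Under dominance, an affected child requires at least one affected parent, so the trait cannot be dominant.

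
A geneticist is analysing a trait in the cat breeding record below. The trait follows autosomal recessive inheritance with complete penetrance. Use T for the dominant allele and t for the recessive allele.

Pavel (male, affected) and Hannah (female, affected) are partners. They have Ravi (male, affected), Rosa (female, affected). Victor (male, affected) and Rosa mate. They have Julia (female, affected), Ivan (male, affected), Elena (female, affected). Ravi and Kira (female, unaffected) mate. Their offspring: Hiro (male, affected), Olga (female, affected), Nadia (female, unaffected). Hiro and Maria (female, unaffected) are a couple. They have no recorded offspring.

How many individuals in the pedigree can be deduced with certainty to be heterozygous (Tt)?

2

Obligate heterozygotes: Kira is unaffected so carries T and passed t to Hiro (tt), so Kira is Tt; Nadia is unaffected so carries T and received t from Ravi (tt), so Nadia is Tt.
Every other individual is either homozygous by phenotype or has at least one consistent homozygous assignment, so the count is 2.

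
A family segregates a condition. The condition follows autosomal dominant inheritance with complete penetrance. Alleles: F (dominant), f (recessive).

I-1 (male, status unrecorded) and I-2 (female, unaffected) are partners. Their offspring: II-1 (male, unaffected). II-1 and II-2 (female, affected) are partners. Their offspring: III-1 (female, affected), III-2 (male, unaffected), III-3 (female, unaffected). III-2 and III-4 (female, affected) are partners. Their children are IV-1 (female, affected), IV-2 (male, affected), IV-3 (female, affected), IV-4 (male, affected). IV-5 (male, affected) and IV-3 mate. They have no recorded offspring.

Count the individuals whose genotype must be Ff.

Obligate heterozygotes: II-2 is affected so carries F and passed f to III-2 (ff), so II-2 is Ff; III-1 is affected so carries F and received f from II-1 (ff), so III-1 is Ff; IV-1 is affected so carries F and received f from III-2 (ff), so IV-1 is Ff; IV-2 is affected so carries F and received f from III-2 (ff), so IV-2 is Ff; IV-3 is affected so carries F and received f from III-2 (ff), so IV-3 is Ff; IV-4 is affected so carries F and received f from III-2 (ff), so IV-4 is Ff.
Every other individual is either homozygous by phenotype or has at least one consistent homozygous assignment, so the count is 6.

6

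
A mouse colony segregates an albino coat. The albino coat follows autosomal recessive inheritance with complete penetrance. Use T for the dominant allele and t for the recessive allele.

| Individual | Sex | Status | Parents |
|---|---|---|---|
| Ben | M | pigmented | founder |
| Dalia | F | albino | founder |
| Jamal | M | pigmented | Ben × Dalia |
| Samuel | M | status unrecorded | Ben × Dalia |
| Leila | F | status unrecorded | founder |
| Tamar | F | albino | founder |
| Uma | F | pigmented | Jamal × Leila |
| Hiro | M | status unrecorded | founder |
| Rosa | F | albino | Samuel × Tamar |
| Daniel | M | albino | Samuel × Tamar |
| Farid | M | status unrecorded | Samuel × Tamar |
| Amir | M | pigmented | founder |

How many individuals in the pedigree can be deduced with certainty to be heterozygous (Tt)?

Obligate heterozygotes: Jamal is pigmented so carries T and received t from Dalia (tt), so Jamal is Tt.
Every other individual is either homozygous by phenotype or has at least one consistent homozygous assignment, so the count is 1.

1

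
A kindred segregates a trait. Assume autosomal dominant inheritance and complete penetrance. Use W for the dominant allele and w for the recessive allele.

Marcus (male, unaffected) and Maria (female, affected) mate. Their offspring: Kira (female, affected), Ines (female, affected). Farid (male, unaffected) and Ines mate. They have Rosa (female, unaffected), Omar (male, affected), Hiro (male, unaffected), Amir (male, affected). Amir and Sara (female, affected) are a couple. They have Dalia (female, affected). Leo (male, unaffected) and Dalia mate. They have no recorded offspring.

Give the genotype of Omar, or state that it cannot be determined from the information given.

Ww

From phenotype alone, Omar is WW or Ww.
Omar is affected so carries W and received w from Farid (ww), so Omar is Ww.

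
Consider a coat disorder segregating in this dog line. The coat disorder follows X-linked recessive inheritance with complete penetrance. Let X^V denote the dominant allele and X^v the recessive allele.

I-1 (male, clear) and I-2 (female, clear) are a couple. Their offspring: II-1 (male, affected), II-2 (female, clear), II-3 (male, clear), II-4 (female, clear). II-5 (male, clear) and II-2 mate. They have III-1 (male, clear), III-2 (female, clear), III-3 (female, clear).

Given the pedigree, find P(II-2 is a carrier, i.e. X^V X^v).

1/3

I-1 is clear, so I-1 is X^V Y.
I-2 is clear so carries V and passed v to II-1 (X^v Y), so I-2 is X^V X^v.
Their cross gives offspring ratios 1/2 X^V X^V : 1/2 X^V X^v. Conditioning on II-2 being clear, P(X^V X^v) = 1/2 / 1 = 1/2 before taking II-2's own offspring into account.
II-5 is clear, so II-5 is X^V Y.
Now use II-2's offspring. Probability of each recorded status — clear son III-1: 1/2 if II-2 is X^V X^v, 1 if X^V X^V. (III-2, III-3: equally likely either way, so uninformative.)
Bayes: P(X^V X^v) = 1/2·1/2 / (1/2·1/2 + 1/2·1) = 1/3.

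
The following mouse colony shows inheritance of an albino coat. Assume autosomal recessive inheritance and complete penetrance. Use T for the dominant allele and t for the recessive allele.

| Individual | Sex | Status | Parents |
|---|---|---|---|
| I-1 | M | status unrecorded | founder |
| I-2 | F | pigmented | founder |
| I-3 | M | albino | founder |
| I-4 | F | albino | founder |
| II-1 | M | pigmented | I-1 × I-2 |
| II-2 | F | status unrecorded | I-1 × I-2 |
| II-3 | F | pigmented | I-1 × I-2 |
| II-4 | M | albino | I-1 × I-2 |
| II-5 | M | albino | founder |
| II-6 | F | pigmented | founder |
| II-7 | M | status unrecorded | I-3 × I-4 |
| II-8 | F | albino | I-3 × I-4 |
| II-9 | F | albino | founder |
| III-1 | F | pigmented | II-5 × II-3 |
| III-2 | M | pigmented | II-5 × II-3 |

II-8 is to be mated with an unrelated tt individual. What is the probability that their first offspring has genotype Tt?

II-8 is albino, so II-8 is tt.
The cross gives 1 tt, so P(offspring has genotype Tt) = 0.

0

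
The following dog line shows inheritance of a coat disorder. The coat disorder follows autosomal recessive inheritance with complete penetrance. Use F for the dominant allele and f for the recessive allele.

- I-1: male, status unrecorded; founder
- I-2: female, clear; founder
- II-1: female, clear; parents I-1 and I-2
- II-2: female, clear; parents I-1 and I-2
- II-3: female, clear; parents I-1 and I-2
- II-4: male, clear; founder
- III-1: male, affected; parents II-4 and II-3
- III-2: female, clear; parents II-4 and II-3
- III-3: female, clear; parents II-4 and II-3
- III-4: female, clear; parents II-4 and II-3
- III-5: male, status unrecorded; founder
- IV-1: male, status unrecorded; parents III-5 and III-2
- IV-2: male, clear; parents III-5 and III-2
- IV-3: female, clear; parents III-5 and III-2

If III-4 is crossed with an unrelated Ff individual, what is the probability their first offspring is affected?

II-4 is clear so carries F and passed f to III-1 (ff), so II-4 is Ff.
II-3 is clear so carries F and passed f to III-1 (ff), so II-3 is Ff.
III-4 is a clear offspring of II-4 (Ff) × II-3 (Ff), whose cross gives 1/4 FF : 1/2 Ff : 1/4 ff; conditioning on being clear, III-4 is FF with probability 1/3, Ff with probability 2/3.
Summing over parental genotype combinations, P(offspring is affected) = 2/3·1/4 = 1/6.

1/6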